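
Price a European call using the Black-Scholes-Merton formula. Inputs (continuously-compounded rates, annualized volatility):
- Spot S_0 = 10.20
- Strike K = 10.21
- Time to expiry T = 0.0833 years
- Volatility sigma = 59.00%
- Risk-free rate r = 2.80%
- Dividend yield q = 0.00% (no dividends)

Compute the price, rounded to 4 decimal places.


d1 = (ln(S/K) + (r - q + 0.5*sigma^2) * T) / (sigma * sqrt(T)) = 0.09308466
d2 = d1 - sigma * sqrt(T) = -0.07719960
exp(-rT) = 0.99767032; exp(-qT) = 1.00000000
C = S_0 * exp(-qT) * N(d1) - K * exp(-rT) * N(d2)
N(d1) = 0.53708185; N(d2) = 0.46923238
C = 10.2000 * 1.00000000 * 0.53708185 - 10.2100 * 0.99767032 * 0.46923238 = 0.6985

Answer: Price = 0.6985


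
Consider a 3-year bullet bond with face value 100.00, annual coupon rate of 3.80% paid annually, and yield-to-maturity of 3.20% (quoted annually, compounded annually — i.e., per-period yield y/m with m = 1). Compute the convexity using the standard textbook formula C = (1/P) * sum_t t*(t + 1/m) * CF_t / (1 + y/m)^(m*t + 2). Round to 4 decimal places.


Answer: Convexity = 10.7297

Derivation:
Coupon per period c = face * coupon_rate / m = 3.800000
Periods per year m = 1; per-period yield y/m = 0.032000
Number of cashflows N = 3
Cashflows (t years, CF_t, discount factor 1/(1+y/m)^(m*t), PV):
  t = 1.0000: CF_t = 3.800000, DF = 0.968992, PV = 3.682171
  t = 2.0000: CF_t = 3.800000, DF = 0.938946, PV = 3.567995
  t = 3.0000: CF_t = 103.800000, DF = 0.909831, PV = 94.440497
Price P = sum_t PV_t = 101.690662
Convexity numerator sum_t t*(t + 1/m) * CF_t / (1+y/m)^(m*t + 2):
  t = 1.0000: term = 6.914718
  t = 2.0000: term = 20.100926
  t = 3.0000: term = 1064.094291
Convexity = (1/P) * sum = 1091.109935 / 101.690662 = 10.729696


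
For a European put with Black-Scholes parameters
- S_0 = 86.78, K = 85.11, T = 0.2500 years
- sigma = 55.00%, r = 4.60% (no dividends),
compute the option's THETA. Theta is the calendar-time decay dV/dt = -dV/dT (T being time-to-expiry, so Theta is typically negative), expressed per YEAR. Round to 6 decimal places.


Answer: Theta = -16.481604

Derivation:
d1 = 0.2499787014; d2 = -0.0250212986
phi(d1) = 0.3866701756; exp(-qT) = 1.0000000000; exp(-rT) = 0.9885658722
Theta = -S*exp(-qT)*phi(d1)*sigma/(2*sqrt(T)) + r*K*exp(-rT)*N(-d2) - q*S*exp(-qT)*N(-d1)
N(-d1) = 0.4013019098; N(-d2) = 0.5099810125; sqrt(T) = 0.5000000000
Term 1 = -86.7800 * 1.0000000000 * 0.3866701756 * 0.5500 / (2 * 0.5000000000) = -18.4553808112
Term 2 = 0.0460 * 85.1100 * 0.9885658722 * 0.5099810125 = 1.9737768116
Term 3 = 0 (no dividend yield, q = 0)
Theta = -18.4553808112 + (1.9737768116) + (0.0000000000) = -16.481604


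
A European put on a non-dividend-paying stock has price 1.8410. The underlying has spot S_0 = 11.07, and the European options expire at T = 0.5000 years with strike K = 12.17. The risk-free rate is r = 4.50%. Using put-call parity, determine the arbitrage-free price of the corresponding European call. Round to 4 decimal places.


Answer: Call price = 1.0118

Derivation:
Put-call parity: C - P = S_0 * exp(-qT) - K * exp(-rT).
S_0 * exp(-qT) = 11.0700 * 1.00000000 = 11.07000000
K * exp(-rT) = 12.1700 * 0.97775124 = 11.89923256
C = P + S*exp(-qT) - K*exp(-rT)
C = 1.8410 + 11.07000000 - 11.89923256 = 1.0118


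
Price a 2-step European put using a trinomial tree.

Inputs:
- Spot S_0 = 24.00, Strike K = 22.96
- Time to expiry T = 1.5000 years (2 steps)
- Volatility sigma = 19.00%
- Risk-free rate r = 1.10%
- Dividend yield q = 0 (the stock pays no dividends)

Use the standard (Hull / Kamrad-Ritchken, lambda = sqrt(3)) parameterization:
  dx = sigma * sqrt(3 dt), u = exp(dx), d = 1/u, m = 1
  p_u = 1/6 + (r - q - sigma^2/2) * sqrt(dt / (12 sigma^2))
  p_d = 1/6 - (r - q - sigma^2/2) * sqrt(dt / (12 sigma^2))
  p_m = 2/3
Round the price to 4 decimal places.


dt = T/N = 0.750000; dx = sigma*sqrt(3*dt) = 0.285000
u = exp(dx) = 1.329762; d = 1/u = 0.752014
p_u = 0.157390, p_m = 0.666667, p_d = 0.175943
Discount per step: exp(-r*dt) = 0.991784
Stock lattice S(k, j) with j the centered position index:
  k=0: S(0,+0) = 24.0000
  k=1: S(1,-1) = 18.0483; S(1,+0) = 24.0000; S(1,+1) = 31.9143
  k=2: S(2,-2) = 13.5726; S(2,-1) = 18.0483; S(2,+0) = 24.0000; S(2,+1) = 31.9143; S(2,+2) = 42.4384
Terminal payoffs V(N, j) = max(K - S_T, 0):
  V(2,-2) = 9.387389; V(2,-1) = 4.911658; V(2,+0) = 0.000000; V(2,+1) = 0.000000; V(2,+2) = 0.000000
Backward induction: V(k, j) = exp(-r*dt) * [p_u * V(k+1, j+1) + p_m * V(k+1, j) + p_d * V(k+1, j-1)]
  V(1,-1) = exp(-r*dt) * [p_u*0.000000 + p_m*4.911658 + p_d*9.387389] = 4.885611
  V(1,+0) = exp(-r*dt) * [p_u*0.000000 + p_m*0.000000 + p_d*4.911658] = 0.857072
  V(1,+1) = exp(-r*dt) * [p_u*0.000000 + p_m*0.000000 + p_d*0.000000] = 0.000000
  V(0,+0) = exp(-r*dt) * [p_u*0.000000 + p_m*0.857072 + p_d*4.885611] = 1.419213

Answer: Price = V(0,0) = 1.4192


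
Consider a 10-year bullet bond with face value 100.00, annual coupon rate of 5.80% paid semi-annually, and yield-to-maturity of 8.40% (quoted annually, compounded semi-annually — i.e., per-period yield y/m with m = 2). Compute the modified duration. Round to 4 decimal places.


Coupon per period c = face * coupon_rate / m = 2.900000
Periods per year m = 2; per-period yield y/m = 0.042000
Number of cashflows N = 20
Cashflows (t years, CF_t, discount factor 1/(1+y/m)^(m*t), PV):
  t = 0.5000: CF_t = 2.900000, DF = 0.959693, PV = 2.783109
  t = 1.0000: CF_t = 2.900000, DF = 0.921010, PV = 2.670930
  t = 1.5000: CF_t = 2.900000, DF = 0.883887, PV = 2.563273
  t = 2.0000: CF_t = 2.900000, DF = 0.848260, PV = 2.459955
  t = 2.5000: CF_t = 2.900000, DF = 0.814069, PV = 2.360801
  t = 3.0000: CF_t = 2.900000, DF = 0.781257, PV = 2.265644
  t = 3.5000: CF_t = 2.900000, DF = 0.749766, PV = 2.174323
  t = 4.0000: CF_t = 2.900000, DF = 0.719545, PV = 2.086682
  t = 4.5000: CF_t = 2.900000, DF = 0.690543, PV = 2.002574
  t = 5.0000: CF_t = 2.900000, DF = 0.662709, PV = 1.921856
  t = 5.5000: CF_t = 2.900000, DF = 0.635997, PV = 1.844391
  t = 6.0000: CF_t = 2.900000, DF = 0.610362, PV = 1.770049
  t = 6.5000: CF_t = 2.900000, DF = 0.585760, PV = 1.698704
  t = 7.0000: CF_t = 2.900000, DF = 0.562150, PV = 1.630234
  t = 7.5000: CF_t = 2.900000, DF = 0.539491, PV = 1.564524
  t = 8.0000: CF_t = 2.900000, DF = 0.517746, PV = 1.501463
  t = 8.5000: CF_t = 2.900000, DF = 0.496877, PV = 1.440943
  t = 9.0000: CF_t = 2.900000, DF = 0.476849, PV = 1.382863
  t = 9.5000: CF_t = 2.900000, DF = 0.457629, PV = 1.327123
  t = 10.0000: CF_t = 102.900000, DF = 0.439183, PV = 45.191941
Price P = sum_t PV_t = 82.641382
First compute Macaulay numerator sum_t t * PV_t:
  t * PV_t at t = 0.5000: 1.391555
  t * PV_t at t = 1.0000: 2.670930
  t * PV_t at t = 1.5000: 3.844909
  t * PV_t at t = 2.0000: 4.919910
  t * PV_t at t = 2.5000: 5.902003
  t * PV_t at t = 3.0000: 6.796932
  t * PV_t at t = 3.5000: 7.610129
  t * PV_t at t = 4.0000: 8.346728
  t * PV_t at t = 4.5000: 9.011582
  t * PV_t at t = 5.0000: 9.609279
  t * PV_t at t = 5.5000: 10.144153
  t * PV_t at t = 6.0000: 10.620296
  t * PV_t at t = 6.5000: 11.041575
  t * PV_t at t = 7.0000: 11.411638
  t * PV_t at t = 7.5000: 11.733930
  t * PV_t at t = 8.0000: 12.011700
  t * PV_t at t = 8.5000: 12.248015
  t * PV_t at t = 9.0000: 12.445764
  t * PV_t at t = 9.5000: 12.607673
  t * PV_t at t = 10.0000: 451.919411
Macaulay duration D = 616.288110 / 82.641382 = 7.457379
Modified duration = D / (1 + y/m) = 7.457379 / (1 + 0.042000) = 7.156794

Answer: Modified duration = 7.1568


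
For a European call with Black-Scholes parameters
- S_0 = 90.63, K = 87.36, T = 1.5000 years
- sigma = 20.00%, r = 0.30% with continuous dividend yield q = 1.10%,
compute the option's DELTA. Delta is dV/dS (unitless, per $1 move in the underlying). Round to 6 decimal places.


d1 = 0.2235068435; d2 = -0.0214421307
phi(d1) = 0.3891010549; exp(-qT) = 0.9836353794; exp(-rT) = 0.9955101098
N(d1) = 0.5884294713
Delta = exp(-qT) * N(d1) = 0.9836353794 * 0.5884294713 = 0.578800

Answer: Delta = 0.578800


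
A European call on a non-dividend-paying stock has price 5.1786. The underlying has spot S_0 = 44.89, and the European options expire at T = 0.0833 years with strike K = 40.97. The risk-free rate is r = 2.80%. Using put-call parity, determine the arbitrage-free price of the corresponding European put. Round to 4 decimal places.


Answer: Put price = 1.1632

Derivation:
Put-call parity: C - P = S_0 * exp(-qT) - K * exp(-rT).
S_0 * exp(-qT) = 44.8900 * 1.00000000 = 44.89000000
K * exp(-rT) = 40.9700 * 0.99767032 = 40.87455293
P = C - S*exp(-qT) + K*exp(-rT)
P = 5.1786 - 44.89000000 + 40.87455293 = 1.1632


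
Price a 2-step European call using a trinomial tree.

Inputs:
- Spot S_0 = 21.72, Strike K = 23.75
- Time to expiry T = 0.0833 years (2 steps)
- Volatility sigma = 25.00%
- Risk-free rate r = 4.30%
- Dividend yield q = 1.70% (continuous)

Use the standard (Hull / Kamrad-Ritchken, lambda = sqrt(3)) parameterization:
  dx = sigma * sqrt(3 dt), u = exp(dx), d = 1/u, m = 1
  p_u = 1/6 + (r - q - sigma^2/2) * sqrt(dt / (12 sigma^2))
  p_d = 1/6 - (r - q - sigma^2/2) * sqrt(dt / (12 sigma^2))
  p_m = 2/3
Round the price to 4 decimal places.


dt = T/N = 0.041650; dx = sigma*sqrt(3*dt) = 0.088371
u = exp(dx) = 1.092393; d = 1/u = 0.915421
p_u = 0.165429, p_m = 0.666667, p_d = 0.167904
Discount per step: exp(-r*dt) = 0.998211
Stock lattice S(k, j) with j the centered position index:
  k=0: S(0,+0) = 21.7200
  k=1: S(1,-1) = 19.8830; S(1,+0) = 21.7200; S(1,+1) = 23.7268
  k=2: S(2,-2) = 18.2013; S(2,-1) = 19.8830; S(2,+0) = 21.7200; S(2,+1) = 23.7268; S(2,+2) = 25.9190
Terminal payoffs V(N, j) = max(S_T - K, 0):
  V(2,-2) = 0.000000; V(2,-1) = 0.000000; V(2,+0) = 0.000000; V(2,+1) = 0.000000; V(2,+2) = 2.168962
Backward induction: V(k, j) = exp(-r*dt) * [p_u * V(k+1, j+1) + p_m * V(k+1, j) + p_d * V(k+1, j-1)]
  V(1,-1) = exp(-r*dt) * [p_u*0.000000 + p_m*0.000000 + p_d*0.000000] = 0.000000
  V(1,+0) = exp(-r*dt) * [p_u*0.000000 + p_m*0.000000 + p_d*0.000000] = 0.000000
  V(1,+1) = exp(-r*dt) * [p_u*2.168962 + p_m*0.000000 + p_d*0.000000] = 0.358168
  V(0,+0) = exp(-r*dt) * [p_u*0.358168 + p_m*0.000000 + p_d*0.000000] = 0.059146

Answer: Price = V(0,0) = 0.0591


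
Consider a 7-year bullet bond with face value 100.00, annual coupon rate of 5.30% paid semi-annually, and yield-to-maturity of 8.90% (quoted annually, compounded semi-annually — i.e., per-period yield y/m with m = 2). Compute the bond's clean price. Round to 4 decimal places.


Coupon per period c = face * coupon_rate / m = 2.650000
Periods per year m = 2; per-period yield y/m = 0.044500
Number of cashflows N = 14
Cashflows (t years, CF_t, discount factor 1/(1+y/m)^(m*t), PV):
  t = 0.5000: CF_t = 2.650000, DF = 0.957396, PV = 2.537099
  t = 1.0000: CF_t = 2.650000, DF = 0.916607, PV = 2.429008
  t = 1.5000: CF_t = 2.650000, DF = 0.877556, PV = 2.325522
  t = 2.0000: CF_t = 2.650000, DF = 0.840168, PV = 2.226446
  t = 2.5000: CF_t = 2.650000, DF = 0.804374, PV = 2.131590
  t = 3.0000: CF_t = 2.650000, DF = 0.770104, PV = 2.040775
  t = 3.5000: CF_t = 2.650000, DF = 0.737294, PV = 1.953830
  t = 4.0000: CF_t = 2.650000, DF = 0.705883, PV = 1.870589
  t = 4.5000: CF_t = 2.650000, DF = 0.675809, PV = 1.790894
  t = 5.0000: CF_t = 2.650000, DF = 0.647017, PV = 1.714595
  t = 5.5000: CF_t = 2.650000, DF = 0.619451, PV = 1.641546
  t = 6.0000: CF_t = 2.650000, DF = 0.593060, PV = 1.571609
  t = 6.5000: CF_t = 2.650000, DF = 0.567793, PV = 1.504652
  t = 7.0000: CF_t = 102.650000, DF = 0.543603, PV = 55.800840
Price P = sum_t PV_t = 81.538994

Answer: Price = 81.5390


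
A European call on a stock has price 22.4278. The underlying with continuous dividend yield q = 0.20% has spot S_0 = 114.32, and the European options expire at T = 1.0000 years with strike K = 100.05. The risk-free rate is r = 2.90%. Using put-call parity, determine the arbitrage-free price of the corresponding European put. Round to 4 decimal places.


Answer: Put price = 5.5264

Derivation:
Put-call parity: C - P = S_0 * exp(-qT) - K * exp(-rT).
S_0 * exp(-qT) = 114.3200 * 0.99800200 = 114.09158849
K * exp(-rT) = 100.0500 * 0.97141646 = 97.19021727
P = C - S*exp(-qT) + K*exp(-rT)
P = 22.4278 - 114.09158849 + 97.19021727 = 5.5264


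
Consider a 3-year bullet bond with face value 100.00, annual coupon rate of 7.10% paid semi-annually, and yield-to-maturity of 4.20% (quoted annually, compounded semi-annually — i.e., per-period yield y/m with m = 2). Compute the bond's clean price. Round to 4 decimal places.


Coupon per period c = face * coupon_rate / m = 3.550000
Periods per year m = 2; per-period yield y/m = 0.021000
Number of cashflows N = 6
Cashflows (t years, CF_t, discount factor 1/(1+y/m)^(m*t), PV):
  t = 0.5000: CF_t = 3.550000, DF = 0.979432, PV = 3.476983
  t = 1.0000: CF_t = 3.550000, DF = 0.959287, PV = 3.405469
  t = 1.5000: CF_t = 3.550000, DF = 0.939556, PV = 3.335425
  t = 2.0000: CF_t = 3.550000, DF = 0.920231, PV = 3.266821
  t = 2.5000: CF_t = 3.550000, DF = 0.901304, PV = 3.199629
  t = 3.0000: CF_t = 103.550000, DF = 0.882766, PV = 91.410409
Price P = sum_t PV_t = 108.094736

Answer: Price = 108.0947


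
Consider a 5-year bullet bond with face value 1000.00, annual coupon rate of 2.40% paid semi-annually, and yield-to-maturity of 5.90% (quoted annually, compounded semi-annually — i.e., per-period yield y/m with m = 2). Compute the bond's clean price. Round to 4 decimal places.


Coupon per period c = face * coupon_rate / m = 12.000000
Periods per year m = 2; per-period yield y/m = 0.029500
Number of cashflows N = 10
Cashflows (t years, CF_t, discount factor 1/(1+y/m)^(m*t), PV):
  t = 0.5000: CF_t = 12.000000, DF = 0.971345, PV = 11.656144
  t = 1.0000: CF_t = 12.000000, DF = 0.943512, PV = 11.322141
  t = 1.5000: CF_t = 12.000000, DF = 0.916476, PV = 10.997708
  t = 2.0000: CF_t = 12.000000, DF = 0.890214, PV = 10.682572
  t = 2.5000: CF_t = 12.000000, DF = 0.864706, PV = 10.376467
  t = 3.0000: CF_t = 12.000000, DF = 0.839928, PV = 10.079132
  t = 3.5000: CF_t = 12.000000, DF = 0.815860, PV = 9.790318
  t = 4.0000: CF_t = 12.000000, DF = 0.792482, PV = 9.509779
  t = 4.5000: CF_t = 12.000000, DF = 0.769773, PV = 9.237280
  t = 5.0000: CF_t = 1012.000000, DF = 0.747716, PV = 756.688272
Price P = sum_t PV_t = 850.339813

Answer: Price = 850.3398


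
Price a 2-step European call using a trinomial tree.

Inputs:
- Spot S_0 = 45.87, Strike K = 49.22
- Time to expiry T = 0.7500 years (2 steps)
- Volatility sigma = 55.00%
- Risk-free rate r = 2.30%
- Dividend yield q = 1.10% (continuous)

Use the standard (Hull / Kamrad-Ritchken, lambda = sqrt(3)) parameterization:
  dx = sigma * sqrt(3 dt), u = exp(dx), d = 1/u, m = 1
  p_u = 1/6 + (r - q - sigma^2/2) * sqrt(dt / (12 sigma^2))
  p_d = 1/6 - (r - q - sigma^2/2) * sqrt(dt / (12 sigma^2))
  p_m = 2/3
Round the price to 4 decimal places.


dt = T/N = 0.375000; dx = sigma*sqrt(3*dt) = 0.583363
u = exp(dx) = 1.792055; d = 1/u = 0.558019
p_u = 0.121910, p_m = 0.666667, p_d = 0.211423
Discount per step: exp(-r*dt) = 0.991412
Stock lattice S(k, j) with j the centered position index:
  k=0: S(0,+0) = 45.8700
  k=1: S(1,-1) = 25.5963; S(1,+0) = 45.8700; S(1,+1) = 82.2016
  k=2: S(2,-2) = 14.2832; S(2,-1) = 25.5963; S(2,+0) = 45.8700; S(2,+1) = 82.2016; S(2,+2) = 147.3097
Terminal payoffs V(N, j) = max(S_T - K, 0):
  V(2,-2) = 0.000000; V(2,-1) = 0.000000; V(2,+0) = 0.000000; V(2,+1) = 32.981570; V(2,+2) = 98.089748
Backward induction: V(k, j) = exp(-r*dt) * [p_u * V(k+1, j+1) + p_m * V(k+1, j) + p_d * V(k+1, j-1)]
  V(1,-1) = exp(-r*dt) * [p_u*0.000000 + p_m*0.000000 + p_d*0.000000] = 0.000000
  V(1,+0) = exp(-r*dt) * [p_u*32.981570 + p_m*0.000000 + p_d*0.000000] = 3.986254
  V(1,+1) = exp(-r*dt) * [p_u*98.089748 + p_m*32.981570 + p_d*0.000000] = 33.654313
  V(0,+0) = exp(-r*dt) * [p_u*33.654313 + p_m*3.986254 + p_d*0.000000] = 6.702244

Answer: Price = V(0,0) = 6.7022


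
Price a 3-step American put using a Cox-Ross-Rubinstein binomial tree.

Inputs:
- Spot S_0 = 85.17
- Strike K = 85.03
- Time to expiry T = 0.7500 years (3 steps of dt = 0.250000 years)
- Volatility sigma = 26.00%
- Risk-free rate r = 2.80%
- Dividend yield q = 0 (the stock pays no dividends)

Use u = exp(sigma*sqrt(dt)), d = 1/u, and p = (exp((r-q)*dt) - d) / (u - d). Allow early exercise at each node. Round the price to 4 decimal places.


Answer: Price = V(0,0) = 7.4132

Derivation:
dt = T/N = 0.250000
u = exp(sigma*sqrt(dt)) = 1.138828; d = 1/u = 0.878095
p = (exp((r-q)*dt) - d) / (u - d) = 0.494487
Discount per step: exp(-r*dt) = 0.993024
Stock lattice S(k, i) with i counting down-moves:
  k=0: S(0,0) = 85.1700
  k=1: S(1,0) = 96.9940; S(1,1) = 74.7874
  k=2: S(2,0) = 110.4595; S(2,1) = 85.1700; S(2,2) = 65.6705
  k=3: S(3,0) = 125.7945; S(3,1) = 96.9940; S(3,2) = 74.7874; S(3,3) = 57.6649
Terminal payoffs V(N, i) = max(K - S_T, 0):
  V(3,0) = 0.000000; V(3,1) = 0.000000; V(3,2) = 10.242612; V(3,3) = 27.365066
Backward induction: V(k, i) = exp(-r*dt) * [p * V(k+1, i) + (1-p) * V(k+1, i+1)]; then take max(V_cont, immediate exercise) for American.
  V(2,0) = exp(-r*dt) * [p*0.000000 + (1-p)*0.000000] = 0.000000; exercise = 0.000000; V(2,0) = max -> 0.000000
  V(2,1) = exp(-r*dt) * [p*0.000000 + (1-p)*10.242612] = 5.141653; exercise = 0.000000; V(2,1) = max -> 5.141653
  V(2,2) = exp(-r*dt) * [p*10.242612 + (1-p)*27.365066] = 18.766405; exercise = 19.359536; V(2,2) = max -> 19.359536
  V(1,0) = exp(-r*dt) * [p*0.000000 + (1-p)*5.141653] = 2.581040; exercise = 0.000000; V(1,0) = max -> 2.581040
  V(1,1) = exp(-r*dt) * [p*5.141653 + (1-p)*19.359536] = 12.242973; exercise = 10.242612; V(1,1) = max -> 12.242973
  V(0,0) = exp(-r*dt) * [p*2.581040 + (1-p)*12.242973] = 7.413196; exercise = 0.000000; V(0,0) = max -> 7.413196


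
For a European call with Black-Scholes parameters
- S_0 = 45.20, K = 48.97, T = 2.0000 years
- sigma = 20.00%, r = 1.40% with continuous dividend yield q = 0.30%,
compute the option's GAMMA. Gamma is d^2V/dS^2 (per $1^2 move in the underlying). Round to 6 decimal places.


Answer: Gamma = 0.030955

Derivation:
d1 = -0.0640312728; d2 = -0.3468739853
phi(d1) = 0.3981252857; exp(-qT) = 0.9940179641; exp(-rT) = 0.9723883668
Gamma = exp(-qT) * phi(d1) / (S * sigma * sqrt(T)) = 0.9940179641 * 0.3981252857 / (45.2000 * 0.2000 * 1.4142135624) = 0.030955


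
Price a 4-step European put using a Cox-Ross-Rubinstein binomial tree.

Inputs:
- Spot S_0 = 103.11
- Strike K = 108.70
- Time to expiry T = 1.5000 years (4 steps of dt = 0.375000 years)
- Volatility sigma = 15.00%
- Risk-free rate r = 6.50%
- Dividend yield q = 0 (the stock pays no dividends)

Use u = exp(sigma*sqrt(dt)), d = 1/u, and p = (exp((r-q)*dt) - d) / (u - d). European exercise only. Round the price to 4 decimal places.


dt = T/N = 0.375000
u = exp(sigma*sqrt(dt)) = 1.096207; d = 1/u = 0.912237
p = (exp((r-q)*dt) - d) / (u - d) = 0.611174
Discount per step: exp(-r*dt) = 0.975920
Stock lattice S(k, i) with i counting down-moves:
  k=0: S(0,0) = 103.1100
  k=1: S(1,0) = 113.0299; S(1,1) = 94.0607
  k=2: S(2,0) = 123.9041; S(2,1) = 103.1100; S(2,2) = 85.8056
  k=3: S(3,0) = 135.8245; S(3,1) = 113.0299; S(3,2) = 94.0607; S(3,3) = 78.2750
  k=4: S(4,0) = 148.8918; S(4,1) = 123.9041; S(4,2) = 103.1100; S(4,3) = 85.8056; S(4,4) = 71.4054
Terminal payoffs V(N, i) = max(K - S_T, 0):
  V(4,0) = 0.000000; V(4,1) = 0.000000; V(4,2) = 5.590000; V(4,3) = 22.894368; V(4,4) = 37.294641
Backward induction: V(k, i) = exp(-r*dt) * [p * V(k+1, i) + (1-p) * V(k+1, i+1)].
  V(3,0) = exp(-r*dt) * [p*0.000000 + (1-p)*0.000000] = 0.000000
  V(3,1) = exp(-r*dt) * [p*0.000000 + (1-p)*5.590000] = 2.121195
  V(3,2) = exp(-r*dt) * [p*5.590000 + (1-p)*22.894368] = 12.021750
  V(3,3) = exp(-r*dt) * [p*22.894368 + (1-p)*37.294641] = 27.807428
  V(2,0) = exp(-r*dt) * [p*0.000000 + (1-p)*2.121195] = 0.804914
  V(2,1) = exp(-r*dt) * [p*2.121195 + (1-p)*12.021750] = 5.827006
  V(2,2) = exp(-r*dt) * [p*12.021750 + (1-p)*27.807428] = 17.722335
  V(1,0) = exp(-r*dt) * [p*0.804914 + (1-p)*5.827006] = 2.691227
  V(1,1) = exp(-r*dt) * [p*5.827006 + (1-p)*17.722335] = 10.200521
  V(0,0) = exp(-r*dt) * [p*2.691227 + (1-p)*10.200521] = 5.475917

Answer: Price = V(0,0) = 5.4759


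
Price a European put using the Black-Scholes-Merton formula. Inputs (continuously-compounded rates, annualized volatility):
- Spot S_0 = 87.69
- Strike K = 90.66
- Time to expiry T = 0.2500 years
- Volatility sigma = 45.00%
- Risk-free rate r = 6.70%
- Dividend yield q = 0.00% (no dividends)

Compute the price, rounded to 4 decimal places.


Answer: Price = 8.6736

Derivation:
d1 = (ln(S/K) + (r - q + 0.5*sigma^2) * T) / (sigma * sqrt(T)) = 0.03890721
d2 = d1 - sigma * sqrt(T) = -0.18609279
exp(-rT) = 0.98338950; exp(-qT) = 1.00000000
P = K * exp(-rT) * N(-d2) - S_0 * exp(-qT) * N(-d1)
N(-d1) = 0.48448218; N(-d2) = 0.57381400
P = 90.6600 * 0.98338950 * 0.57381400 - 87.6900 * 1.00000000 * 0.48448218 = 8.6736


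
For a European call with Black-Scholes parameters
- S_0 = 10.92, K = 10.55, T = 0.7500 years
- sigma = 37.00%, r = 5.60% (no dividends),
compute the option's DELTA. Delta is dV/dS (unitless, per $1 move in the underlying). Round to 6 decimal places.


d1 = 0.3988635582; d2 = 0.0784341588
phi(d1) = 0.3684373475; exp(-qT) = 1.0000000000; exp(-rT) = 0.9588697806
N(d1) = 0.6550031290
Delta = exp(-qT) * N(d1) = 1.0000000000 * 0.6550031290 = 0.655003

Answer: Delta = 0.655003


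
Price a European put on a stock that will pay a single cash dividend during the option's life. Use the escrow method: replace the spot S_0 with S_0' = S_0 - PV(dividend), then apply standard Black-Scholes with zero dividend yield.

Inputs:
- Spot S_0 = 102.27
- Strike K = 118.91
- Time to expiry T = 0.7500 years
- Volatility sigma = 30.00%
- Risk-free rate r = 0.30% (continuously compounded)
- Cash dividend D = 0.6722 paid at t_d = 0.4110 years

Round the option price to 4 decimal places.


PV(D) = D * exp(-r * t_d) = 0.6722 * 0.99876776 = 0.67137169
S_0' = S_0 - PV(D) = 102.2700 - 0.67137169 = 101.59862831
d1 = (ln(S_0'/K) + (r + sigma^2/2)*T) / (sigma*sqrt(T)) = -0.46702583
d2 = d1 - sigma*sqrt(T) = -0.72683345
exp(-rT) = 0.99775253
N(-d1) = 0.67975930; N(-d2) = 0.76633601
P = K * exp(-rT) * N(-d2) - S_0' * N(-d1) = 118.9100 * 0.99775253 * 0.76633601 - 101.59862831 * 0.67975930 = 21.8576

Answer: Price = 21.8576


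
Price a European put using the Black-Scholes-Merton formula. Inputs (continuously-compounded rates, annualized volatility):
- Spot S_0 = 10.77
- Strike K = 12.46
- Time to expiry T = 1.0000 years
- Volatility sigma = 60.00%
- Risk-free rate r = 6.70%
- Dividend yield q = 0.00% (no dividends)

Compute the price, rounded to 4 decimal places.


d1 = (ln(S/K) + (r - q + 0.5*sigma^2) * T) / (sigma * sqrt(T)) = 0.16873496
d2 = d1 - sigma * sqrt(T) = -0.43126504
exp(-rT) = 0.93519520; exp(-qT) = 1.00000000
P = K * exp(-rT) * N(-d2) - S_0 * exp(-qT) * N(-d1)
N(-d1) = 0.43300256; N(-d2) = 0.66686217
P = 12.4600 * 0.93519520 * 0.66686217 - 10.7700 * 1.00000000 * 0.43300256 = 3.1072

Answer: Price = 3.1072


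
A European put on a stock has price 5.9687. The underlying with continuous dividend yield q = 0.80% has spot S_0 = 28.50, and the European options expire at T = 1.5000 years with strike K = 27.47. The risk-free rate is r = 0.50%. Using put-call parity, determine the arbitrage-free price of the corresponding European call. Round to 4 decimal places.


Put-call parity: C - P = S_0 * exp(-qT) - K * exp(-rT).
S_0 * exp(-qT) = 28.5000 * 0.98807171 = 28.16004382
K * exp(-rT) = 27.4700 * 0.99252805 = 27.26474567
C = P + S*exp(-qT) - K*exp(-rT)
C = 5.9687 + 28.16004382 - 27.26474567 = 6.8640

Answer: Call price = 6.8640


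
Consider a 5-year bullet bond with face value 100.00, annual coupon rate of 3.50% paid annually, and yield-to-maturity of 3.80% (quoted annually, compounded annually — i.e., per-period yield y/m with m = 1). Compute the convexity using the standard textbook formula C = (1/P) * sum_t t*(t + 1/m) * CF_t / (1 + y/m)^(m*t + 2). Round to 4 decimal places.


Coupon per period c = face * coupon_rate / m = 3.500000
Periods per year m = 1; per-period yield y/m = 0.038000
Number of cashflows N = 5
Cashflows (t years, CF_t, discount factor 1/(1+y/m)^(m*t), PV):
  t = 1.0000: CF_t = 3.500000, DF = 0.963391, PV = 3.371869
  t = 2.0000: CF_t = 3.500000, DF = 0.928122, PV = 3.248429
  t = 3.0000: CF_t = 3.500000, DF = 0.894145, PV = 3.129507
  t = 4.0000: CF_t = 3.500000, DF = 0.861411, PV = 3.014940
  t = 5.0000: CF_t = 103.500000, DF = 0.829876, PV = 85.892171
Price P = sum_t PV_t = 98.656916
Convexity numerator sum_t t*(t + 1/m) * CF_t / (1+y/m)^(m*t + 2):
  t = 1.0000: term = 6.259015
  t = 2.0000: term = 18.089638
  t = 3.0000: term = 34.854794
  t = 4.0000: term = 55.964666
  t = 5.0000: term = 2391.553661
Convexity = (1/P) * sum = 2506.721775 / 98.656916 = 25.408475

Answer: Convexity = 25.4085


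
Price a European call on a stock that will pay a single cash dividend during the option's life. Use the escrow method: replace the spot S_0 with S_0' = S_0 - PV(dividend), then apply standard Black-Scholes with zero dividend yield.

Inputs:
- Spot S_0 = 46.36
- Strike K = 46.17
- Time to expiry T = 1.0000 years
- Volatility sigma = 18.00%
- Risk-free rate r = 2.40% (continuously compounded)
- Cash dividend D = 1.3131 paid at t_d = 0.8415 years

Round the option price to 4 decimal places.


Answer: Price = 3.2314

Derivation:
PV(D) = D * exp(-r * t_d) = 1.3131 * 0.98000657 = 1.28684663
S_0' = S_0 - PV(D) = 46.3600 - 1.28684663 = 45.07315337
d1 = (ln(S_0'/K) + (r + sigma^2/2)*T) / (sigma*sqrt(T)) = 0.08975869
d2 = d1 - sigma*sqrt(T) = -0.09024131
exp(-rT) = 0.97628571
N(d1) = 0.53576051; N(d2) = 0.46404773
C = S_0' * N(d1) - K * exp(-rT) * N(d2) = 45.07315337 * 0.53576051 - 46.1700 * 0.97628571 * 0.46404773 = 3.2314


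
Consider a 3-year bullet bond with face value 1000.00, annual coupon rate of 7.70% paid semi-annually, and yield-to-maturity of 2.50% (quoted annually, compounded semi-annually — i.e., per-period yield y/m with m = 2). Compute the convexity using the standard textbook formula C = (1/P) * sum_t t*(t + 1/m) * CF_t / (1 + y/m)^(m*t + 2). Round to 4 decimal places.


Coupon per period c = face * coupon_rate / m = 38.500000
Periods per year m = 2; per-period yield y/m = 0.012500
Number of cashflows N = 6
Cashflows (t years, CF_t, discount factor 1/(1+y/m)^(m*t), PV):
  t = 0.5000: CF_t = 38.500000, DF = 0.987654, PV = 38.024691
  t = 1.0000: CF_t = 38.500000, DF = 0.975461, PV = 37.555251
  t = 1.5000: CF_t = 38.500000, DF = 0.963418, PV = 37.091606
  t = 2.0000: CF_t = 38.500000, DF = 0.951524, PV = 36.633685
  t = 2.5000: CF_t = 38.500000, DF = 0.939777, PV = 36.181417
  t = 3.0000: CF_t = 1038.500000, DF = 0.928175, PV = 963.909609
Price P = sum_t PV_t = 1149.396258
Convexity numerator sum_t t*(t + 1/m) * CF_t / (1+y/m)^(m*t + 2):
  t = 0.5000: term = 18.545803
  t = 1.0000: term = 54.950527
  t = 1.5000: term = 108.544251
  t = 2.0000: term = 178.673664
  t = 2.5000: term = 264.701724
  t = 3.0000: term = 9872.691008
Convexity = (1/P) * sum = 10498.106976 / 1149.396258 = 9.133584

Answer: Convexity = 9.1336


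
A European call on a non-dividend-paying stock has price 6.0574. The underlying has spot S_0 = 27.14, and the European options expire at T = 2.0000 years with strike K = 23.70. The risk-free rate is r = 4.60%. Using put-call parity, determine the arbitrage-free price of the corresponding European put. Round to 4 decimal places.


Answer: Put price = 0.5343

Derivation:
Put-call parity: C - P = S_0 * exp(-qT) - K * exp(-rT).
S_0 * exp(-qT) = 27.1400 * 1.00000000 = 27.14000000
K * exp(-rT) = 23.7000 * 0.91210515 = 21.61689204
P = C - S*exp(-qT) + K*exp(-rT)
P = 6.0574 - 27.14000000 + 21.61689204 = 0.5343


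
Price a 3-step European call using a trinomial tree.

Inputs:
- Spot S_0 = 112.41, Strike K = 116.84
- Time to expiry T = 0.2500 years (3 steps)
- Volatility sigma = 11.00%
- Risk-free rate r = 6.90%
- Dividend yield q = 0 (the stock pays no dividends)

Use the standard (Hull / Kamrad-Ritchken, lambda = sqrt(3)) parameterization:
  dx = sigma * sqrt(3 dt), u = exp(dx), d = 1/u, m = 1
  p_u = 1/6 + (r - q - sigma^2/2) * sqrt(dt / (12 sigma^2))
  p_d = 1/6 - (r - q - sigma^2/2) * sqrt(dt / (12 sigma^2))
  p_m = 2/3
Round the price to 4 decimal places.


Answer: Price = V(0,0) = 1.5048

Derivation:
dt = T/N = 0.083333; dx = sigma*sqrt(3*dt) = 0.055000
u = exp(dx) = 1.056541; d = 1/u = 0.946485
p_u = 0.214356, p_m = 0.666667, p_d = 0.118977
Discount per step: exp(-r*dt) = 0.994266
Stock lattice S(k, j) with j the centered position index:
  k=0: S(0,+0) = 112.4100
  k=1: S(1,-1) = 106.3944; S(1,+0) = 112.4100; S(1,+1) = 118.7657
  k=2: S(2,-2) = 100.7007; S(2,-1) = 106.3944; S(2,+0) = 112.4100; S(2,+1) = 118.7657; S(2,+2) = 125.4808
  k=3: S(3,-3) = 95.3117; S(3,-2) = 100.7007; S(3,-1) = 106.3944; S(3,+0) = 112.4100; S(3,+1) = 118.7657; S(3,+2) = 125.4808; S(3,+3) = 132.5756
Terminal payoffs V(N, j) = max(S_T - K, 0):
  V(3,-3) = 0.000000; V(3,-2) = 0.000000; V(3,-1) = 0.000000; V(3,+0) = 0.000000; V(3,+1) = 1.925730; V(3,+2) = 8.640818; V(3,+3) = 15.735580
Backward induction: V(k, j) = exp(-r*dt) * [p_u * V(k+1, j+1) + p_m * V(k+1, j) + p_d * V(k+1, j-1)]
  V(2,-2) = exp(-r*dt) * [p_u*0.000000 + p_m*0.000000 + p_d*0.000000] = 0.000000
  V(2,-1) = exp(-r*dt) * [p_u*0.000000 + p_m*0.000000 + p_d*0.000000] = 0.000000
  V(2,+0) = exp(-r*dt) * [p_u*1.925730 + p_m*0.000000 + p_d*0.000000] = 0.410425
  V(2,+1) = exp(-r*dt) * [p_u*8.640818 + p_m*1.925730 + p_d*0.000000] = 3.118052
  V(2,+2) = exp(-r*dt) * [p_u*15.735580 + p_m*8.640818 + p_d*1.925730] = 9.309000
  V(1,-1) = exp(-r*dt) * [p_u*0.410425 + p_m*0.000000 + p_d*0.000000] = 0.087473
  V(1,+0) = exp(-r*dt) * [p_u*3.118052 + p_m*0.410425 + p_d*0.000000] = 0.936589
  V(1,+1) = exp(-r*dt) * [p_u*9.309000 + p_m*3.118052 + p_d*0.410425] = 4.099334
  V(0,+0) = exp(-r*dt) * [p_u*4.099334 + p_m*0.936589 + p_d*0.087473] = 1.504839


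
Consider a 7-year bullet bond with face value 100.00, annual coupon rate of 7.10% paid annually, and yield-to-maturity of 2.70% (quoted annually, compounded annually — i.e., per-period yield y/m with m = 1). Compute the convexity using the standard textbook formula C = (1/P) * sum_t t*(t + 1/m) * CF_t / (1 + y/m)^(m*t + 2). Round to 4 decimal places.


Answer: Convexity = 42.1500

Derivation:
Coupon per period c = face * coupon_rate / m = 7.100000
Periods per year m = 1; per-period yield y/m = 0.027000
Number of cashflows N = 7
Cashflows (t years, CF_t, discount factor 1/(1+y/m)^(m*t), PV):
  t = 1.0000: CF_t = 7.100000, DF = 0.973710, PV = 6.913340
  t = 2.0000: CF_t = 7.100000, DF = 0.948111, PV = 6.731587
  t = 3.0000: CF_t = 7.100000, DF = 0.923185, PV = 6.554612
  t = 4.0000: CF_t = 7.100000, DF = 0.898914, PV = 6.382291
  t = 5.0000: CF_t = 7.100000, DF = 0.875282, PV = 6.214499
  t = 6.0000: CF_t = 7.100000, DF = 0.852270, PV = 6.051119
  t = 7.0000: CF_t = 107.100000, DF = 0.829864, PV = 88.878428
Price P = sum_t PV_t = 127.725876
Convexity numerator sum_t t*(t + 1/m) * CF_t / (1+y/m)^(m*t + 2):
  t = 1.0000: term = 13.109225
  t = 2.0000: term = 38.293744
  t = 3.0000: term = 74.573989
  t = 4.0000: term = 121.022378
  t = 5.0000: term = 176.761020
  t = 6.0000: term = 240.959521
  t = 7.0000: term = 4718.929678
Convexity = (1/P) * sum = 5383.649554 / 127.725876 = 42.150030


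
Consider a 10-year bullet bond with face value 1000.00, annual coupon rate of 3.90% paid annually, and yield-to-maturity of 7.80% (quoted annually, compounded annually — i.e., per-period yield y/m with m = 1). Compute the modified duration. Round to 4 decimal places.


Coupon per period c = face * coupon_rate / m = 39.000000
Periods per year m = 1; per-period yield y/m = 0.078000
Number of cashflows N = 10
Cashflows (t years, CF_t, discount factor 1/(1+y/m)^(m*t), PV):
  t = 1.0000: CF_t = 39.000000, DF = 0.927644, PV = 36.178108
  t = 2.0000: CF_t = 39.000000, DF = 0.860523, PV = 33.560397
  t = 3.0000: CF_t = 39.000000, DF = 0.798259, PV = 31.132093
  t = 4.0000: CF_t = 39.000000, DF = 0.740500, PV = 28.879493
  t = 5.0000: CF_t = 39.000000, DF = 0.686920, PV = 26.789882
  t = 6.0000: CF_t = 39.000000, DF = 0.637217, PV = 24.851468
  t = 7.0000: CF_t = 39.000000, DF = 0.591111, PV = 23.053310
  t = 8.0000: CF_t = 39.000000, DF = 0.548340, PV = 21.385259
  t = 9.0000: CF_t = 39.000000, DF = 0.508664, PV = 19.837903
  t = 10.0000: CF_t = 1039.000000, DF = 0.471859, PV = 490.261669
Price P = sum_t PV_t = 735.929581
First compute Macaulay numerator sum_t t * PV_t:
  t * PV_t at t = 1.0000: 36.178108
  t * PV_t at t = 2.0000: 67.120793
  t * PV_t at t = 3.0000: 93.396280
  t * PV_t at t = 4.0000: 115.517972
  t * PV_t at t = 5.0000: 133.949411
  t * PV_t at t = 6.0000: 149.108806
  t * PV_t at t = 7.0000: 161.373167
  t * PV_t at t = 8.0000: 171.082074
  t * PV_t at t = 9.0000: 178.541126
  t * PV_t at t = 10.0000: 4902.616687
Macaulay duration D = 6008.884423 / 735.929581 = 8.165026
Modified duration = D / (1 + y/m) = 8.165026 / (1 + 0.078000) = 7.574236

Answer: Modified duration = 7.5742


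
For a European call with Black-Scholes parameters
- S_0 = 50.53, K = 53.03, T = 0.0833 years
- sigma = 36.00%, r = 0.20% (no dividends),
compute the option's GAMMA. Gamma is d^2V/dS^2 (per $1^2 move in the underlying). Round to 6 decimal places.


Answer: Gamma = 0.069826

Derivation:
d1 = -0.4112146465; d2 = -0.5151169083
phi(d1) = 0.3665987783; exp(-qT) = 1.0000000000; exp(-rT) = 0.9998334139
Gamma = exp(-qT) * phi(d1) / (S * sigma * sqrt(T)) = 1.0000000000 * 0.3665987783 / (50.5300 * 0.3600 * 0.2886173938) = 0.069826


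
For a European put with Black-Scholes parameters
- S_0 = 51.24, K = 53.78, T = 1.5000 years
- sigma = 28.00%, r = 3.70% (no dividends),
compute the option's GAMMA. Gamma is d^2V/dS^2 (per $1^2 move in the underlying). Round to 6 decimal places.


Answer: Gamma = 0.022288

Derivation:
d1 = 0.1922232007; d2 = -0.1507053633
phi(d1) = 0.3916395362; exp(-qT) = 1.0000000000; exp(-rT) = 0.9460120237
Gamma = exp(-qT) * phi(d1) / (S * sigma * sqrt(T)) = 1.0000000000 * 0.3916395362 / (51.2400 * 0.2800 * 1.2247448714) = 0.022288


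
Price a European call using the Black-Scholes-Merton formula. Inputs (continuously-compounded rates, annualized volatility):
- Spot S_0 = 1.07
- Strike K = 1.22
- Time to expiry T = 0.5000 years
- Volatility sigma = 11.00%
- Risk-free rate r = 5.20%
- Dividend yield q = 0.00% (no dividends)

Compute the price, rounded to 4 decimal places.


Answer: Price = 0.0036

Derivation:
d1 = (ln(S/K) + (r - q + 0.5*sigma^2) * T) / (sigma * sqrt(T)) = -1.31351140
d2 = d1 - sigma * sqrt(T) = -1.39129315
exp(-rT) = 0.97433509; exp(-qT) = 1.00000000
C = S_0 * exp(-qT) * N(d1) - K * exp(-rT) * N(d2)
N(d1) = 0.09450534; N(d2) = 0.08206828
C = 1.0700 * 1.00000000 * 0.09450534 - 1.2200 * 0.97433509 * 0.08206828 = 0.0036


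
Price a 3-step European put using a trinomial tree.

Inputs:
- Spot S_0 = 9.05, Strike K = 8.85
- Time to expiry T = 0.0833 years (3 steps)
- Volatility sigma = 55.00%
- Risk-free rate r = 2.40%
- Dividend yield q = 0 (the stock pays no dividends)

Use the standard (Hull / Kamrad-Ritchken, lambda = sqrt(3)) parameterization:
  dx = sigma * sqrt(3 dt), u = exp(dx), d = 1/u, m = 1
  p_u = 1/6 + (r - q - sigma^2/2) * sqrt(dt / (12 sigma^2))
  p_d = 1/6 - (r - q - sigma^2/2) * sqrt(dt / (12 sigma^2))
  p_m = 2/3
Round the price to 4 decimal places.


Answer: Price = V(0,0) = 0.4444

Derivation:
dt = T/N = 0.027767; dx = sigma*sqrt(3*dt) = 0.158740
u = exp(dx) = 1.172033; d = 1/u = 0.853219
p_u = 0.155537, p_m = 0.666667, p_d = 0.177796
Discount per step: exp(-r*dt) = 0.999334
Stock lattice S(k, j) with j the centered position index:
  k=0: S(0,+0) = 9.0500
  k=1: S(1,-1) = 7.7216; S(1,+0) = 9.0500; S(1,+1) = 10.6069
  k=2: S(2,-2) = 6.5882; S(2,-1) = 7.7216; S(2,+0) = 9.0500; S(2,+1) = 10.6069; S(2,+2) = 12.4316
  k=3: S(3,-3) = 5.6212; S(3,-2) = 6.5882; S(3,-1) = 7.7216; S(3,+0) = 9.0500; S(3,+1) = 10.6069; S(3,+2) = 12.4316; S(3,+3) = 14.5703
Terminal payoffs V(N, j) = max(K - S_T, 0):
  V(3,-3) = 3.228795; V(3,-2) = 2.261764; V(3,-1) = 1.128372; V(3,+0) = 0.000000; V(3,+1) = 0.000000; V(3,+2) = 0.000000; V(3,+3) = 0.000000
Backward induction: V(k, j) = exp(-r*dt) * [p_u * V(k+1, j+1) + p_m * V(k+1, j) + p_d * V(k+1, j-1)]
  V(2,-2) = exp(-r*dt) * [p_u*1.128372 + p_m*2.261764 + p_d*3.228795] = 2.255910
  V(2,-1) = exp(-r*dt) * [p_u*0.000000 + p_m*1.128372 + p_d*2.261764] = 1.153612
  V(2,+0) = exp(-r*dt) * [p_u*0.000000 + p_m*0.000000 + p_d*1.128372] = 0.200486
  V(2,+1) = exp(-r*dt) * [p_u*0.000000 + p_m*0.000000 + p_d*0.000000] = 0.000000
  V(2,+2) = exp(-r*dt) * [p_u*0.000000 + p_m*0.000000 + p_d*0.000000] = 0.000000
  V(1,-1) = exp(-r*dt) * [p_u*0.200486 + p_m*1.153612 + p_d*2.255910] = 1.200549
  V(1,+0) = exp(-r*dt) * [p_u*0.000000 + p_m*0.200486 + p_d*1.153612] = 0.338539
  V(1,+1) = exp(-r*dt) * [p_u*0.000000 + p_m*0.000000 + p_d*0.200486] = 0.035622
  V(0,+0) = exp(-r*dt) * [p_u*0.035622 + p_m*0.338539 + p_d*1.200549] = 0.444390


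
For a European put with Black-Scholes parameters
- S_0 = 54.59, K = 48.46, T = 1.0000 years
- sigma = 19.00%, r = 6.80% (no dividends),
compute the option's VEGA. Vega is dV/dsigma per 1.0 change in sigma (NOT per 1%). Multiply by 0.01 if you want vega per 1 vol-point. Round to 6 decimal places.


d1 = 1.0798000021; d2 = 0.8898000021
phi(d1) = 0.2227015921; exp(-qT) = 1.0000000000; exp(-rT) = 0.9342604736
Vega = S * exp(-qT) * phi(d1) * sqrt(T) = 54.5900 * 1.0000000000 * 0.2227015921 * 1.0000000000 = 12.157280

Answer: Vega = 12.157280


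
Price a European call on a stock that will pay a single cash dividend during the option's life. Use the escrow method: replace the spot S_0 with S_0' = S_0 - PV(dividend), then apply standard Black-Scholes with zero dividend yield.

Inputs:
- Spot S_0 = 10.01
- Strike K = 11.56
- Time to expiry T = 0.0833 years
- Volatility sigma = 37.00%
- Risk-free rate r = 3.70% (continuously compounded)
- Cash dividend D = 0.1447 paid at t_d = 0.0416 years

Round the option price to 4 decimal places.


Answer: Price = 0.0369

Derivation:
PV(D) = D * exp(-r * t_d) = 0.1447 * 0.99846198 = 0.14447745
S_0' = S_0 - PV(D) = 10.0100 - 0.14447745 = 9.86552255
d1 = (ln(S_0'/K) + (r + sigma^2/2)*T) / (sigma*sqrt(T)) = -1.40203168
d2 = d1 - sigma*sqrt(T) = -1.50882012
exp(-rT) = 0.99692264
N(d1) = 0.08045289; N(d2) = 0.06567238
C = S_0' * N(d1) - K * exp(-rT) * N(d2) = 9.86552255 * 0.08045289 - 11.5600 * 0.99692264 * 0.06567238 = 0.0369


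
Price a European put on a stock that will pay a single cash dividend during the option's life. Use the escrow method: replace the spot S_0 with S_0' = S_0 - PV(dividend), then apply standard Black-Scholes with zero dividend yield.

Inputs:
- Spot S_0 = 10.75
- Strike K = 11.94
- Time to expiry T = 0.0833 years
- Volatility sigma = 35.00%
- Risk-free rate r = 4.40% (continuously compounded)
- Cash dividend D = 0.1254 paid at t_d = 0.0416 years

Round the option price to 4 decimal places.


PV(D) = D * exp(-r * t_d) = 0.1254 * 0.99817127 = 0.12517068
S_0' = S_0 - PV(D) = 10.7500 - 0.12517068 = 10.62482932
d1 = (ln(S_0'/K) + (r + sigma^2/2)*T) / (sigma*sqrt(T)) = -1.06847468
d2 = d1 - sigma*sqrt(T) = -1.16949077
exp(-rT) = 0.99634151
N(-d1) = 0.85734678; N(-d2) = 0.87889702
P = K * exp(-rT) * N(-d2) - S_0' * N(-d1) = 11.9400 * 0.99634151 * 0.87889702 - 10.62482932 * 0.85734678 = 1.3465

Answer: Price = 1.3465


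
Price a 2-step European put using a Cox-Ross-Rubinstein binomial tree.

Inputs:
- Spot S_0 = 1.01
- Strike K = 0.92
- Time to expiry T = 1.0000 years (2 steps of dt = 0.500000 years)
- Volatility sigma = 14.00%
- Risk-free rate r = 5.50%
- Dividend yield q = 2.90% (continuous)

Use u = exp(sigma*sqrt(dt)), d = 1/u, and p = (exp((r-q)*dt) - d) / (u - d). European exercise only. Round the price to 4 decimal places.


Answer: Price = V(0,0) = 0.0182

Derivation:
dt = T/N = 0.500000
u = exp(sigma*sqrt(dt)) = 1.104061; d = 1/u = 0.905747
p = (exp((r-q)*dt) - d) / (u - d) = 0.541252
Discount per step: exp(-r*dt) = 0.972875
Stock lattice S(k, i) with i counting down-moves:
  k=0: S(0,0) = 1.0100
  k=1: S(1,0) = 1.1151; S(1,1) = 0.9148
  k=2: S(2,0) = 1.2311; S(2,1) = 1.0100; S(2,2) = 0.8286
Terminal payoffs V(N, i) = max(K - S_T, 0):
  V(2,0) = 0.000000; V(2,1) = 0.000000; V(2,2) = 0.091418
Backward induction: V(k, i) = exp(-r*dt) * [p * V(k+1, i) + (1-p) * V(k+1, i+1)].
  V(1,0) = exp(-r*dt) * [p*0.000000 + (1-p)*0.000000] = 0.000000
  V(1,1) = exp(-r*dt) * [p*0.000000 + (1-p)*0.091418] = 0.040800
  V(0,0) = exp(-r*dt) * [p*0.000000 + (1-p)*0.040800] = 0.018209
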